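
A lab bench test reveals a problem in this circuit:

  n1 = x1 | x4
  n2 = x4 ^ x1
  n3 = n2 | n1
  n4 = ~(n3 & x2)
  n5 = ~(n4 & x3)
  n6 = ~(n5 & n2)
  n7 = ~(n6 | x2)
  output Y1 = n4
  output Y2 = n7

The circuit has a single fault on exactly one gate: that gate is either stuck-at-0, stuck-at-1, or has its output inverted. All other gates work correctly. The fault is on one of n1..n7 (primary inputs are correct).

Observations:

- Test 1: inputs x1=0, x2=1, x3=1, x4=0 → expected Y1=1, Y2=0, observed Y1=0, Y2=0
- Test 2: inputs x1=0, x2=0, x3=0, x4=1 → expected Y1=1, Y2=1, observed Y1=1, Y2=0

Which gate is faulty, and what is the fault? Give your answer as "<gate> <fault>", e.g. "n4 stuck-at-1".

Fault-free values for test 1 (x1=0, x2=1, x3=1, x4=0): n1=0, n2=0, n3=0, n4=1, n5=0, n6=1, n7=0, giving Y1=1, Y2=0. Observed Y1=0, Y2=0.
Test 1: faults giving observed Y1=0, Y2=0 are {n1 stuck-at-1, n1 inverted output, n2 stuck-at-1, n2 inverted output, n3 stuck-at-1, n3 inverted output, n4 stuck-at-0, n4 inverted output}.
Test 2 (x1=0, x2=0, x3=0, x4=1): fault-free n1=1, n2=1, n3=1, n4=1, n5=1, n6=0, n7=1 → Y1=1, Y2=1; observed Y1=1, Y2=0. Eliminates n1 stuck-at-1, n1 inverted output, n2 stuck-at-1, n3 stuck-at-1, n3 inverted output, n4 stuck-at-0, n4 inverted output.
Only n2 inverted output is consistent with every test.

n2 inverted output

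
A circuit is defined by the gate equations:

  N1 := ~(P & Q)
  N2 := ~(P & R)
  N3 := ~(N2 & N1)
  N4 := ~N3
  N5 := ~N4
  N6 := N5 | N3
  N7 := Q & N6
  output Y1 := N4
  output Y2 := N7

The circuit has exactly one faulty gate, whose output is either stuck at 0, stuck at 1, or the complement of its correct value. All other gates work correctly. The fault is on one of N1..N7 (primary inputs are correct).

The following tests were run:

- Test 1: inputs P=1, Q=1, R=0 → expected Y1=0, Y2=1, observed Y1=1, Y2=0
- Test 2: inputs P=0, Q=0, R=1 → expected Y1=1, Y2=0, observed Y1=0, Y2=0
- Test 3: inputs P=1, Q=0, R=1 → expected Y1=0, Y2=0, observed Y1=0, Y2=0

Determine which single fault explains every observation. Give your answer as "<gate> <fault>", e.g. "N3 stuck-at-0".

Fault-free values for test 1 (P=1, Q=1, R=0): N1=0, N2=1, N3=1, N4=0, N5=1, N6=1, N7=1, giving Y1=0, Y2=1. Observed Y1=1, Y2=0.
Test 1: faults giving observed Y1=1, Y2=0 are {N1 stuck-at-1, N1 inverted output, N3 stuck-at-0, N3 inverted output}.
Test 2 (P=0, Q=0, R=1): fault-free N1=1, N2=1, N3=0, N4=1, N5=0, N6=0, N7=0 → Y1=1, Y2=0; observed Y1=0, Y2=0. Eliminates N1 stuck-at-1, N3 stuck-at-0.
Test 3 (P=1, Q=0, R=1): fault-free N1=1, N2=0, N3=1, N4=0, N5=1, N6=1, N7=0 → Y1=0, Y2=0; observed Y1=0, Y2=0. Eliminates N3 inverted output.
Only N1 inverted output is consistent with every test.

N1 inverted output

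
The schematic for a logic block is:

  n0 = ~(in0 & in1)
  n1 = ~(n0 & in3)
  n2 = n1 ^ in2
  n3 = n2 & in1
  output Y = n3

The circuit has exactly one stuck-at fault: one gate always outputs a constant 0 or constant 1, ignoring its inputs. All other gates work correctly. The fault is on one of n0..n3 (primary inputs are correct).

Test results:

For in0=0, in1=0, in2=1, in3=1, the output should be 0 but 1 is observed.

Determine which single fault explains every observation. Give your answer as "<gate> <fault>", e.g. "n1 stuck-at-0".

Fault-free values for test 1 (in0=0, in1=0, in2=1, in3=1): n0=1, n1=0, n2=1, n3=0, giving Y=0. Observed 1.
Test 1: faults giving observed 1 are {n3 stuck-at-1}.
Only n3 stuck-at-1 is consistent with every test.

n3 stuck-at-1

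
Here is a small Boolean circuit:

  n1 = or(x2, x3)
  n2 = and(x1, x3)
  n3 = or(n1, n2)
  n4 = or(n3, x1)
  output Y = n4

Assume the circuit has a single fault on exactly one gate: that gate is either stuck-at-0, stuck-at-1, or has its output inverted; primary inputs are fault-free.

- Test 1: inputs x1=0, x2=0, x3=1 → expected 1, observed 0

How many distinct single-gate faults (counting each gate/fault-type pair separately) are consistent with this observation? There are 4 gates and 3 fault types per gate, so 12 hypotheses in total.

6

Fault-free: n1=1, n2=0, n3=1, n4=1 → 1. Observed 0.
  n1 stuck-at-0: output 0 ✓
  n1 stuck-at-1: output 1 ✗
  n1 inverted output: output 0 ✓
  n2 stuck-at-0: output 1 ✗
  n2 stuck-at-1: output 1 ✗
  n2 inverted output: output 1 ✗
  n3 stuck-at-0: output 0 ✓
  n3 stuck-at-1: output 1 ✗
  n3 inverted output: output 0 ✓
  n4 stuck-at-0: output 0 ✓
  n4 stuck-at-1: output 1 ✗
  n4 inverted output: output 0 ✓
Consistent faults: {n1 stuck-at-0, n1 inverted output, n3 stuck-at-0, n3 inverted output, n4 stuck-at-0, n4 inverted output} — 6 in all.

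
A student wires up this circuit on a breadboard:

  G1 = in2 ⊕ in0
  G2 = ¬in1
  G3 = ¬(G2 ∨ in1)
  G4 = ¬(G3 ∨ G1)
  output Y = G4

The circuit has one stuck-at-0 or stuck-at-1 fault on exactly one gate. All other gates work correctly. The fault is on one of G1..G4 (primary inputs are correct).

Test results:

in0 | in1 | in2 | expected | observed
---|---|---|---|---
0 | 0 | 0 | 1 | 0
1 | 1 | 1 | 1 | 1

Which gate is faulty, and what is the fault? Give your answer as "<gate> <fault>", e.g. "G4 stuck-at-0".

Fault-free values for test 1 (in0=0, in1=0, in2=0): G1=0, G2=1, G3=0, G4=1, giving Y=1. Observed 0.
Test 1: faults giving observed 0 are {G1 stuck-at-1, G2 stuck-at-0, G3 stuck-at-1, G4 stuck-at-0}.
Test 2 (in0=1, in1=1, in2=1): fault-free G1=0, G2=0, G3=0, G4=1 → 1; observed 1. Eliminates G1 stuck-at-1, G3 stuck-at-1, G4 stuck-at-0.
Only G2 stuck-at-0 is consistent with every test.

G2 stuck-at-0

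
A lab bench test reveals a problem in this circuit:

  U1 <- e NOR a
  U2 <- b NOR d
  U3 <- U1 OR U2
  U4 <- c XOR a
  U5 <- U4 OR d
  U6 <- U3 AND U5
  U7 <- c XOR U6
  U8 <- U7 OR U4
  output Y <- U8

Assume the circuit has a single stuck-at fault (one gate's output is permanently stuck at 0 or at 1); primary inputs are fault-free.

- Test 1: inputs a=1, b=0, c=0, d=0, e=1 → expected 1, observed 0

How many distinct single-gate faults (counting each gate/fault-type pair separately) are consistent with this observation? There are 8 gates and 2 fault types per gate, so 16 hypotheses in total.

Fault-free: U1=0, U2=1, U3=1, U4=1, U5=1, U6=1, U7=1, U8=1 → 1. Observed 0.
  U1: none of the 2 fault types match ✗
  U2: none of the 2 fault types match ✗
  U3: none of the 2 fault types match ✗
  U4: stuck-at-0 ✓; others ✗
  U5: none of the 2 fault types match ✗
  U6: none of the 2 fault types match ✗
  U7: none of the 2 fault types match ✗
  U8: stuck-at-0 ✓; others ✗
Consistent faults: {U4 stuck-at-0, U8 stuck-at-0} — 2 in all.

2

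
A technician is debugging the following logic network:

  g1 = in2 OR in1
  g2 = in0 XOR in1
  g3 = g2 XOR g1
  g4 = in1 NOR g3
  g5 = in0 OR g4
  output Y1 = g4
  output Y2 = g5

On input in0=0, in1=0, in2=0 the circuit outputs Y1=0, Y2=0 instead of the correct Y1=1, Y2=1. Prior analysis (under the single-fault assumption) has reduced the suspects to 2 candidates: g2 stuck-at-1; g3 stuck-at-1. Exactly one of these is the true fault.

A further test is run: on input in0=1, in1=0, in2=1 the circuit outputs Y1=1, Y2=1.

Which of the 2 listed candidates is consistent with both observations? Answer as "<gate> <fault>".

Evaluate each candidate on input in0=1, in1=0, in2=1:
  g2 stuck-at-1: g1=1, g2=1 [stuck-at-1], g3=0, g4=1, g5=1 → Y1=1, Y2=1 — matches
  g3 stuck-at-1: g1=1, g2=1, g3=1 [stuck-at-1], g4=0, g5=1 → Y1=0, Y2=1 — eliminated
Only g2 stuck-at-1 reproduces the observed Y1=1, Y2=1.

g2 stuck-at-1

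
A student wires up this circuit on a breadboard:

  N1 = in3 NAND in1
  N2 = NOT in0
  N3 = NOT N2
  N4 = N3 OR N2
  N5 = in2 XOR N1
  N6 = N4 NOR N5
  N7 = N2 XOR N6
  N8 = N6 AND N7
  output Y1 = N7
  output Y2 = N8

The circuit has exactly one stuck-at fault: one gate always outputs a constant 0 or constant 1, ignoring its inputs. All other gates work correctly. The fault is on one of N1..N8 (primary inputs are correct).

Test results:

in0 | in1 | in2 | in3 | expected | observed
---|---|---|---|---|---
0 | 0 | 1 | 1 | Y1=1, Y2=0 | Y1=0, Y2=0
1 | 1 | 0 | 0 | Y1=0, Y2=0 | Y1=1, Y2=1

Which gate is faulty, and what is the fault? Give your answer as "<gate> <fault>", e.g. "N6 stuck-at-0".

Fault-free values for test 1 (in0=0, in1=0, in2=1, in3=1): N1=1, N2=1, N3=0, N4=1, N5=0, N6=0, N7=1, N8=0, giving Y1=1, Y2=0. Observed Y1=0, Y2=0.
Test 1: faults giving observed Y1=0, Y2=0 are {N2 stuck-at-0, N4 stuck-at-0, N6 stuck-at-1, N7 stuck-at-0}.
Test 2 (in0=1, in1=1, in2=0, in3=0): fault-free N1=1, N2=0, N3=1, N4=1, N5=1, N6=0, N7=0, N8=0 → Y1=0, Y2=0; observed Y1=1, Y2=1. Eliminates N2 stuck-at-0, N4 stuck-at-0, N7 stuck-at-0.
Only N6 stuck-at-1 is consistent with every test.

N6 stuck-at-1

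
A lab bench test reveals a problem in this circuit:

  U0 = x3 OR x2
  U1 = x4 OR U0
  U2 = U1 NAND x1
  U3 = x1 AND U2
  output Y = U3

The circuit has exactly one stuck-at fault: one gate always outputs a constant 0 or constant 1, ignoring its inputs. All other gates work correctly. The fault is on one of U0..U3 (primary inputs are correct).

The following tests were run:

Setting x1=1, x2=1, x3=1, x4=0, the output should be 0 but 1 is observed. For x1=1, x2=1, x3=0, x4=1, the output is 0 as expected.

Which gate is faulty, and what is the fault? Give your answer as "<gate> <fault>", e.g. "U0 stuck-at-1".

U0 stuck-at-0

Fault-free values for test 1 (x1=1, x2=1, x3=1, x4=0): U0=1, U1=1, U2=0, U3=0, giving Y=0. Observed 1.
Test 1: faults giving observed 1 are {U0 stuck-at-0, U1 stuck-at-0, U2 stuck-at-1, U3 stuck-at-1}.
Test 2 (x1=1, x2=1, x3=0, x4=1): fault-free U0=1, U1=1, U2=0, U3=0 → 0; observed 0. Eliminates U1 stuck-at-0, U2 stuck-at-1, U3 stuck-at-1.
Only U0 stuck-at-0 is consistent with every test.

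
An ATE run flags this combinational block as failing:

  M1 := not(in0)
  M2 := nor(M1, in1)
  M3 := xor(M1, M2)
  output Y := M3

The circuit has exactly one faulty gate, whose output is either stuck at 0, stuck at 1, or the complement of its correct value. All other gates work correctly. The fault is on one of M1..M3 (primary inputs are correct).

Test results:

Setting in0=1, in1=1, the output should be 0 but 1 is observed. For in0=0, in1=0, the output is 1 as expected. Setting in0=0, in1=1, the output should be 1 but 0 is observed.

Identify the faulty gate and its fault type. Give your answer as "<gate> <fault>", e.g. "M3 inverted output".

Fault-free values for test 1 (in0=1, in1=1): M1=0, M2=0, M3=0, giving Y=0. Observed 1.
Test 1: faults giving observed 1 are {M1 stuck-at-1, M1 inverted output, M2 stuck-at-1, M2 inverted output, M3 stuck-at-1, M3 inverted output}.
Test 2 (in0=0, in1=0): fault-free M1=1, M2=0, M3=1 → 1; observed 1. Eliminates M2 stuck-at-1, M2 inverted output, M3 inverted output.
Test 3 (in0=0, in1=1): fault-free M1=1, M2=0, M3=1 → 1; observed 0. Eliminates M1 stuck-at-1, M3 stuck-at-1.
Only M1 inverted output is consistent with every test.

M1 inverted output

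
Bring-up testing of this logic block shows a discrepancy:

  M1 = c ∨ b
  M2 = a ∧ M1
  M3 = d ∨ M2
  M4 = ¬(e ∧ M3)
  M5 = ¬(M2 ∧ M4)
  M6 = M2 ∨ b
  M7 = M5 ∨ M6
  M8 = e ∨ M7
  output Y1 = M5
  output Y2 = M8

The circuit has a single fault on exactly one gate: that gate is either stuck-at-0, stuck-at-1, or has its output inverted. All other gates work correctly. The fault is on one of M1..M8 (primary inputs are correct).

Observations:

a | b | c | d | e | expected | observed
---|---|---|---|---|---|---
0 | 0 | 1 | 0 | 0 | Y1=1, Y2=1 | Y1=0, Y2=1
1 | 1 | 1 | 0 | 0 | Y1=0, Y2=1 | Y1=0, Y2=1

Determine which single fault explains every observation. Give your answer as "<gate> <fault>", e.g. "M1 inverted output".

Fault-free values for test 1 (a=0, b=0, c=1, d=0, e=0): M1=1, M2=0, M3=0, M4=1, M5=1, M6=0, M7=1, M8=1, giving Y1=1, Y2=1. Observed Y1=0, Y2=1.
Test 1: faults giving observed Y1=0, Y2=1 are {M2 stuck-at-1, M2 inverted output}.
Test 2 (a=1, b=1, c=1, d=0, e=0): fault-free M1=1, M2=1, M3=1, M4=1, M5=0, M6=1, M7=1, M8=1 → Y1=0, Y2=1; observed Y1=0, Y2=1. Eliminates M2 inverted output.
Only M2 stuck-at-1 is consistent with every test.

M2 stuck-at-1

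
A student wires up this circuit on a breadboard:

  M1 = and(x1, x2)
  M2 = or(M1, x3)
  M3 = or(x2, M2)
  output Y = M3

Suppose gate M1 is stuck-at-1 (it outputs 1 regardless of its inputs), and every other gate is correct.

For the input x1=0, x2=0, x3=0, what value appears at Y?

Propagate with M1 forced: M1=1 [stuck-at-1], M2=1, M3=1.
So Y = 1. (Without the fault it would be 0.)

1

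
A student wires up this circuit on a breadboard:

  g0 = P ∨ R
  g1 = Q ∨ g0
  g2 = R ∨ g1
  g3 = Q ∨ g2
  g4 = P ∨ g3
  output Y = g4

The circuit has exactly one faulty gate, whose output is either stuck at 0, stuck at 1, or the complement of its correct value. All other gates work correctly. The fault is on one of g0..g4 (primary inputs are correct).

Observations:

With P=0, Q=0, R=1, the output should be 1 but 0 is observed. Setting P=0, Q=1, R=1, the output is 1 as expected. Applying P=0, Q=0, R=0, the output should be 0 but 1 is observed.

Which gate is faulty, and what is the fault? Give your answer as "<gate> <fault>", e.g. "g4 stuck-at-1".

g2 inverted output

Fault-free values for test 1 (P=0, Q=0, R=1): g0=1, g1=1, g2=1, g3=1, g4=1, giving Y=1. Observed 0.
Test 1: faults giving observed 0 are {g2 stuck-at-0, g2 inverted output, g3 stuck-at-0, g3 inverted output, g4 stuck-at-0, g4 inverted output}.
Test 2 (P=0, Q=1, R=1): fault-free g0=1, g1=1, g2=1, g3=1, g4=1 → 1; observed 1. Eliminates g3 stuck-at-0, g3 inverted output, g4 stuck-at-0, g4 inverted output.
Test 3 (P=0, Q=0, R=0): fault-free g0=0, g1=0, g2=0, g3=0, g4=0 → 0; observed 1. Eliminates g2 stuck-at-0.
Only g2 inverted output is consistent with every test.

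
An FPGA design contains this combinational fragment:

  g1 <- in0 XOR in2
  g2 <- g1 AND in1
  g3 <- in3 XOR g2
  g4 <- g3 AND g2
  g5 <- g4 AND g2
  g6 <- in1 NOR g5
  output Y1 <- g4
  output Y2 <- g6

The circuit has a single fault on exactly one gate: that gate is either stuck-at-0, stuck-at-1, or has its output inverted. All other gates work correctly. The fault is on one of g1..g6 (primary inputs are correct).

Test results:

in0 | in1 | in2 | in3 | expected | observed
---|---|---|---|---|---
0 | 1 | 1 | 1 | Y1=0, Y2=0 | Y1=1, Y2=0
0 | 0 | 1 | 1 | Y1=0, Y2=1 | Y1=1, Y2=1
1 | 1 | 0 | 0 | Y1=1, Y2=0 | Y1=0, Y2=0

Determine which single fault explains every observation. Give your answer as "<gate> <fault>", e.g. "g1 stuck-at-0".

Fault-free values for test 1 (in0=0, in1=1, in2=1, in3=1): g1=1, g2=1, g3=0, g4=0, g5=0, g6=0, giving Y1=0, Y2=0. Observed Y1=1, Y2=0.
Test 1: faults giving observed Y1=1, Y2=0 are {g3 stuck-at-1, g3 inverted output, g4 stuck-at-1, g4 inverted output}.
Test 2 (in0=0, in1=0, in2=1, in3=1): fault-free g1=1, g2=0, g3=1, g4=0, g5=0, g6=1 → Y1=0, Y2=1; observed Y1=1, Y2=1. Eliminates g3 stuck-at-1, g3 inverted output.
Test 3 (in0=1, in1=1, in2=0, in3=0): fault-free g1=1, g2=1, g3=1, g4=1, g5=1, g6=0 → Y1=1, Y2=0; observed Y1=0, Y2=0. Eliminates g4 stuck-at-1.
Only g4 inverted output is consistent with every test.

g4 inverted output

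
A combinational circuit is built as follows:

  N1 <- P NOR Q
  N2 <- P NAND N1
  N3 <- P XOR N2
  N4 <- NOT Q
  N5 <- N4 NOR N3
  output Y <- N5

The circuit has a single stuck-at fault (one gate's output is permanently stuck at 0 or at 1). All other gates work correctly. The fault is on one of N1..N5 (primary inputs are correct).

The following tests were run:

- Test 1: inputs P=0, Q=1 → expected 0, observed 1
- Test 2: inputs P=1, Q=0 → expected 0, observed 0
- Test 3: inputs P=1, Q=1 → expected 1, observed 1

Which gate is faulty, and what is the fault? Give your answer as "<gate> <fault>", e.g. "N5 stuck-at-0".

N3 stuck-at-0

Fault-free values for test 1 (P=0, Q=1): N1=0, N2=1, N3=1, N4=0, N5=0, giving Y=0. Observed 1.
Test 1: faults giving observed 1 are {N2 stuck-at-0, N3 stuck-at-0, N5 stuck-at-1}.
Test 2 (P=1, Q=0): fault-free N1=0, N2=1, N3=0, N4=1, N5=0 → 0; observed 0. Eliminates N5 stuck-at-1.
Test 3 (P=1, Q=1): fault-free N1=0, N2=1, N3=0, N4=0, N5=1 → 1; observed 1. Eliminates N2 stuck-at-0.
Only N3 stuck-at-0 is consistent with every test.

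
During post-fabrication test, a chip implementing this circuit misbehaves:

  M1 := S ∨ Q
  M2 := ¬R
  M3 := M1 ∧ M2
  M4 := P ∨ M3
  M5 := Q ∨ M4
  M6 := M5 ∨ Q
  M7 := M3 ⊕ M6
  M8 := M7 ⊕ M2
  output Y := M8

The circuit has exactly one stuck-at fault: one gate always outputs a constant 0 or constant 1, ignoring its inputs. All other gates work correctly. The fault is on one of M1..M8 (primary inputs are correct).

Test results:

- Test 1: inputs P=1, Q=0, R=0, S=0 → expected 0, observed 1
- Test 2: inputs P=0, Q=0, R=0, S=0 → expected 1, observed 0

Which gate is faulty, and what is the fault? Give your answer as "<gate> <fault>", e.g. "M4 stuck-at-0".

M2 stuck-at-0

Fault-free values for test 1 (P=1, Q=0, R=0, S=0): M1=0, M2=1, M3=0, M4=1, M5=1, M6=1, M7=1, M8=0, giving Y=0. Observed 1.
Test 1: faults giving observed 1 are {M1 stuck-at-1, M2 stuck-at-0, M3 stuck-at-1, M4 stuck-at-0, M5 stuck-at-0, M6 stuck-at-0, M7 stuck-at-0, M8 stuck-at-1}.
Test 2 (P=0, Q=0, R=0, S=0): fault-free M1=0, M2=1, M3=0, M4=0, M5=0, M6=0, M7=0, M8=1 → 1; observed 0. Eliminates M1 stuck-at-1, M3 stuck-at-1, M4 stuck-at-0, M5 stuck-at-0, M6 stuck-at-0, M7 stuck-at-0, M8 stuck-at-1.
Only M2 stuck-at-0 is consistent with every test.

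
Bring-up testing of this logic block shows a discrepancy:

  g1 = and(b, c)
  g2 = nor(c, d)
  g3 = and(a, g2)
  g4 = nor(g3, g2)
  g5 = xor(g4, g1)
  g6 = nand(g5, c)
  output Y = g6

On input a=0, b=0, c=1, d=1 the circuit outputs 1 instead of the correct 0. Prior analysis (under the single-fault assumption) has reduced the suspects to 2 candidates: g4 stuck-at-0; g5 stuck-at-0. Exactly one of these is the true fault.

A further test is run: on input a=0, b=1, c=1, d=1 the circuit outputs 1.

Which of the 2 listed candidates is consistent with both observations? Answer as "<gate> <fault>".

g5 stuck-at-0

Evaluate each candidate on input a=0, b=1, c=1, d=1:
  g4 stuck-at-0: g1=1, g2=0, g3=0, g4=0 [stuck-at-0], g5=1, g6=0 → 0 — eliminated
  g5 stuck-at-0: g1=1, g2=0, g3=0, g4=1, g5=0 [stuck-at-0], g6=1 → 1 — matches
Only g5 stuck-at-0 reproduces the observed 1.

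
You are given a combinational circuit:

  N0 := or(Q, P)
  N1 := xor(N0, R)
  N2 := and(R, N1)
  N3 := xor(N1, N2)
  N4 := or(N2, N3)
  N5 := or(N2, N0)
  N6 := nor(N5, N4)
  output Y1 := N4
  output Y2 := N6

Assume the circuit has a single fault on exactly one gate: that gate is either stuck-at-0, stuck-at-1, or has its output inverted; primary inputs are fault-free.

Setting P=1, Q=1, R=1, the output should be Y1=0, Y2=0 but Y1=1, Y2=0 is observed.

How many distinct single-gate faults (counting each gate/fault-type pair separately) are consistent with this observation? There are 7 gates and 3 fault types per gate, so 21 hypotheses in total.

10

Fault-free: N0=1, N1=0, N2=0, N3=0, N4=0, N5=1, N6=0 → Y1=0, Y2=0. Observed Y1=1, Y2=0.
  N0: stuck-at-0, inverted output ✓; others ✗
  N1: stuck-at-1, inverted output ✓; others ✗
  N2: stuck-at-1, inverted output ✓; others ✗
  N3: stuck-at-1, inverted output ✓; others ✗
  N4: stuck-at-1, inverted output ✓; others ✗
  N5: none of the 3 fault types match ✗
  N6: none of the 3 fault types match ✗
Consistent faults: {N0 stuck-at-0, N0 inverted output, N1 stuck-at-1, N1 inverted output, N2 stuck-at-1, N2 inverted output, N3 stuck-at-1, N3 inverted output, N4 stuck-at-1, N4 inverted output} — 10 in all.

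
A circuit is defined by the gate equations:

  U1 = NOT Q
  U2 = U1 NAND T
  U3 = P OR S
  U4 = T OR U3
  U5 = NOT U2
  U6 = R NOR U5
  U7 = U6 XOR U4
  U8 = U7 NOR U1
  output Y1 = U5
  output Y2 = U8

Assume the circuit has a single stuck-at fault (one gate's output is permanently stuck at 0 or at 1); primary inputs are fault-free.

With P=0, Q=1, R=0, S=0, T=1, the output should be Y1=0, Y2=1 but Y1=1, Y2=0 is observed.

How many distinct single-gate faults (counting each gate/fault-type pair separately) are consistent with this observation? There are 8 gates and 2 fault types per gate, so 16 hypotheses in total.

3

Fault-free: U1=0, U2=1, U3=0, U4=1, U5=0, U6=1, U7=0, U8=1 → Y1=0, Y2=1. Observed Y1=1, Y2=0.
  U1: stuck-at-1 ✓; others ✗
  U2: stuck-at-0 ✓; others ✗
  U3: none of the 2 fault types match ✗
  U4: none of the 2 fault types match ✗
  U5: stuck-at-1 ✓; others ✗
  U6: none of the 2 fault types match ✗
  U7: none of the 2 fault types match ✗
  U8: none of the 2 fault types match ✗
Consistent faults: {U1 stuck-at-1, U2 stuck-at-0, U5 stuck-at-1} — 3 in all.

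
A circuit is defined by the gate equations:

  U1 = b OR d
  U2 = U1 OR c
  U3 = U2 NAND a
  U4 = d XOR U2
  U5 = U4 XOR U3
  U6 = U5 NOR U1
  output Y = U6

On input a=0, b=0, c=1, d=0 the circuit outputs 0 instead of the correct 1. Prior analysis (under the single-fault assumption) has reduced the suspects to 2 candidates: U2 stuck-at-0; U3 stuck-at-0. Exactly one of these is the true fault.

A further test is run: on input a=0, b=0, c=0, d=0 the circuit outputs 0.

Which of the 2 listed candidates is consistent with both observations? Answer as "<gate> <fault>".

Evaluate each candidate on input a=0, b=0, c=0, d=0:
  U2 stuck-at-0: U1=0, U2=0 [stuck-at-0], U3=1, U4=0, U5=1, U6=0 → 0 — matches
  U3 stuck-at-0: U1=0, U2=0, U3=0 [stuck-at-0], U4=0, U5=0, U6=1 → 1 — eliminated
Only U2 stuck-at-0 reproduces the observed 0.

U2 stuck-at-0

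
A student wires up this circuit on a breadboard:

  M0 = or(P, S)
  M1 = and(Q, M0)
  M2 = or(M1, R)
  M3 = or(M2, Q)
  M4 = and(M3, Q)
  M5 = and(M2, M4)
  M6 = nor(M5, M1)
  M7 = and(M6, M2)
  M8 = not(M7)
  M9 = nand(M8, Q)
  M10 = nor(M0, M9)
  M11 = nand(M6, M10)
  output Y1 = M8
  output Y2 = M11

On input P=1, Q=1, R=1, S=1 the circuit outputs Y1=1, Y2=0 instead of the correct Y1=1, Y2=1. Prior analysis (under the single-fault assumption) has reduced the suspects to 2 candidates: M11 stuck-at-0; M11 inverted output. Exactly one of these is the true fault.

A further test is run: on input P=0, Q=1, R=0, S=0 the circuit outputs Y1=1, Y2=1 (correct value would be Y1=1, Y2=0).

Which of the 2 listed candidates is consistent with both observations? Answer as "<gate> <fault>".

Evaluate each candidate on input P=0, Q=1, R=0, S=0:
  M11 stuck-at-0: M0=0, M1=0, M2=0, M3=1, M4=1, M5=0, M6=1, M7=0, M8=1, M9=0, M10=1, M11=0 [stuck-at-0] → Y1=1, Y2=0 — eliminated
  M11 inverted output: M0=0, M1=0, M2=0, M3=1, M4=1, M5=0, M6=1, M7=0, M8=1, M9=0, M10=1, M11=1 [inverted output] → Y1=1, Y2=1 — matches
Only M11 inverted output reproduces the observed Y1=1, Y2=1.

M11 inverted output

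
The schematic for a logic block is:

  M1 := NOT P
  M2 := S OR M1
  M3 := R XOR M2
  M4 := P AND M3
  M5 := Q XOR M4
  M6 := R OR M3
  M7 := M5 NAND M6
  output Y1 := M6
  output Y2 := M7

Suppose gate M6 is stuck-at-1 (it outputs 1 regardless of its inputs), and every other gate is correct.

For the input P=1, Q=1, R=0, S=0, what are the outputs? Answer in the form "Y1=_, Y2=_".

Propagate with M6 forced: M1=0, M2=0, M3=0, M4=0, M5=1, M6=1 [stuck-at-1], M7=0.
So the outputs are Y1=1, Y2=0. (Without the fault they would be Y1=0, Y2=1.)

Y1=1, Y2=0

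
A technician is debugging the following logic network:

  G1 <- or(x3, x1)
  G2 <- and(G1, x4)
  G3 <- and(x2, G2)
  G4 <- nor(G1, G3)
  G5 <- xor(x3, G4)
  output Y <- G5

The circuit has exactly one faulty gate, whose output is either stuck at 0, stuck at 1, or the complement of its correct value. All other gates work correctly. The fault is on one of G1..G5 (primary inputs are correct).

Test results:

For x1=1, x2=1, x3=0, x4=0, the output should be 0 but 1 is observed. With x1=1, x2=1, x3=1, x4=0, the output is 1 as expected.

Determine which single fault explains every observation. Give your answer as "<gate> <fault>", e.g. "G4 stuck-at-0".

G5 stuck-at-1

Fault-free values for test 1 (x1=1, x2=1, x3=0, x4=0): G1=1, G2=0, G3=0, G4=0, G5=0, giving Y=0. Observed 1.
Test 1: faults giving observed 1 are {G1 stuck-at-0, G1 inverted output, G4 stuck-at-1, G4 inverted output, G5 stuck-at-1, G5 inverted output}.
Test 2 (x1=1, x2=1, x3=1, x4=0): fault-free G1=1, G2=0, G3=0, G4=0, G5=1 → 1; observed 1. Eliminates G1 stuck-at-0, G1 inverted output, G4 stuck-at-1, G4 inverted output, G5 inverted output.
Only G5 stuck-at-1 is consistent with every test.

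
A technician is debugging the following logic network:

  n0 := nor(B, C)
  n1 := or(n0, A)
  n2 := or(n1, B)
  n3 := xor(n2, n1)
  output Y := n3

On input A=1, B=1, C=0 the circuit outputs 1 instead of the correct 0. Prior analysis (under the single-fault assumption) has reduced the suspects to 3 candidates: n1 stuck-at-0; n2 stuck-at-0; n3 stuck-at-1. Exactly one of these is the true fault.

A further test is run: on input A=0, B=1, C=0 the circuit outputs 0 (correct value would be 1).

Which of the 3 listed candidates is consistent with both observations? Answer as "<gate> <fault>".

n2 stuck-at-0

Evaluate each candidate on input A=0, B=1, C=0:
  n1 stuck-at-0: n0=0, n1=0 [stuck-at-0], n2=1, n3=1 → 1 — eliminated
  n2 stuck-at-0: n0=0, n1=0, n2=0 [stuck-at-0], n3=0 → 0 — matches
  n3 stuck-at-1: n0=0, n1=0, n2=1, n3=1 [stuck-at-1] → 1 — eliminated
Only n2 stuck-at-0 reproduces the observed 0.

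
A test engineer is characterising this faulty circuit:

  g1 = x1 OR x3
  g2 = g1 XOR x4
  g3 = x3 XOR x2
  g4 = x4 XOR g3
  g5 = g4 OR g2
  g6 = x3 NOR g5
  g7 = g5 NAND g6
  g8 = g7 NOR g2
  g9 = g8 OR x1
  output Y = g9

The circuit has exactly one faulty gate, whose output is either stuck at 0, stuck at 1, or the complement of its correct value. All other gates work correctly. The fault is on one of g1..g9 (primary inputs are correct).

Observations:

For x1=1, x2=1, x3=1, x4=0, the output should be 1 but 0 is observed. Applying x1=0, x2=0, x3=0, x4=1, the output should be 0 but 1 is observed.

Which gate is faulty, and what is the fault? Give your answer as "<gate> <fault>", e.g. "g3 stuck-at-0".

g9 inverted output

Fault-free values for test 1 (x1=1, x2=1, x3=1, x4=0): g1=1, g2=1, g3=0, g4=0, g5=1, g6=0, g7=1, g8=0, g9=1, giving Y=1. Observed 0.
Test 1: faults giving observed 0 are {g9 stuck-at-0, g9 inverted output}.
Test 2 (x1=0, x2=0, x3=0, x4=1): fault-free g1=0, g2=1, g3=0, g4=1, g5=1, g6=0, g7=1, g8=0, g9=0 → 0; observed 1. Eliminates g9 stuck-at-0.
Only g9 inverted output is consistent with every test.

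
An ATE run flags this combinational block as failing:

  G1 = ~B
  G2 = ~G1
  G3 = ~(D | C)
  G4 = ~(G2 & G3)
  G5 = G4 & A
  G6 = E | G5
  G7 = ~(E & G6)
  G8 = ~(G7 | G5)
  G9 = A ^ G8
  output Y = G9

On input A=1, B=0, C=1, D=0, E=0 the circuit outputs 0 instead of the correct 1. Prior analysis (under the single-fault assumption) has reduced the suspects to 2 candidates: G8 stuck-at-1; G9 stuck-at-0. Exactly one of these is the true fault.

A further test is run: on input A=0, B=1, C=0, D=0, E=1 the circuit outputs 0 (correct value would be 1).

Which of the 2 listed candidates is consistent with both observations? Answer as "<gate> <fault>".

Evaluate each candidate on input A=0, B=1, C=0, D=0, E=1:
  G8 stuck-at-1: G1=0, G2=1, G3=1, G4=0, G5=0, G6=1, G7=0, G8=1 [stuck-at-1], G9=1 → 1 — eliminated
  G9 stuck-at-0: G1=0, G2=1, G3=1, G4=0, G5=0, G6=1, G7=0, G8=1, G9=0 [stuck-at-0] → 0 — matches
Only G9 stuck-at-0 reproduces the observed 0.

G9 stuck-at-0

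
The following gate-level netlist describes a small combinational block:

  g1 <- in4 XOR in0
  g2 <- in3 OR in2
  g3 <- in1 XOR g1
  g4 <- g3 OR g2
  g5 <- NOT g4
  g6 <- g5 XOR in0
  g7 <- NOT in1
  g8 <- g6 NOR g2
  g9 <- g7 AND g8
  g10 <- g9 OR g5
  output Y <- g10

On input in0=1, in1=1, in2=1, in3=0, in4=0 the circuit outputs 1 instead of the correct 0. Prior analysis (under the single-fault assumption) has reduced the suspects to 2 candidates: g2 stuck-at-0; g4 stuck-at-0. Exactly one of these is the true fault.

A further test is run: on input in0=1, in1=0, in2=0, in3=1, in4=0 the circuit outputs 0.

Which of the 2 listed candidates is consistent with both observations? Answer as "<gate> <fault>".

g2 stuck-at-0

Evaluate each candidate on input in0=1, in1=0, in2=0, in3=1, in4=0:
  g2 stuck-at-0: g1=1, g2=0 [stuck-at-0], g3=1, g4=1, g5=0, g6=1, g7=1, g8=0, g9=0, g10=0 → 0 — matches
  g4 stuck-at-0: g1=1, g2=1, g3=1, g4=0 [stuck-at-0], g5=1, g6=0, g7=1, g8=0, g9=0, g10=1 → 1 — eliminated
Only g2 stuck-at-0 reproduces the observed 0.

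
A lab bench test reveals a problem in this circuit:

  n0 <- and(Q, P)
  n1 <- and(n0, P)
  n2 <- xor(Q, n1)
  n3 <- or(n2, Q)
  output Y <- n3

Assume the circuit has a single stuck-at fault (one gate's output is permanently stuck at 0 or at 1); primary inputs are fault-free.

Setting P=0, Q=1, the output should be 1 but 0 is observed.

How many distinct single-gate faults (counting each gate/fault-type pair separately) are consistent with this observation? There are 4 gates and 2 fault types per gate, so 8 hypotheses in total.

1

Fault-free: n0=0, n1=0, n2=1, n3=1 → 1. Observed 0.
  n0 stuck-at-0: output 1 ✗
  n0 stuck-at-1: output 1 ✗
  n1 stuck-at-0: output 1 ✗
  n1 stuck-at-1: output 1 ✗
  n2 stuck-at-0: output 1 ✗
  n2 stuck-at-1: output 1 ✗
  n3 stuck-at-0: output 0 ✓
  n3 stuck-at-1: output 1 ✗
Consistent faults: {n3 stuck-at-0} — 1 in all.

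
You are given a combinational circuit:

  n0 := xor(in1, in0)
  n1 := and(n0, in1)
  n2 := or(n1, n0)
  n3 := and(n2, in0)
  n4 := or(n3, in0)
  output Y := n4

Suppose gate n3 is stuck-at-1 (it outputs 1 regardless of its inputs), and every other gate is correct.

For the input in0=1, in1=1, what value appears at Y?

1

Propagate with n3 forced: n0=0, n1=0, n2=0, n3=1 [stuck-at-1], n4=1.
So Y = 1. (Same as the fault-free value — the fault is masked on this input.)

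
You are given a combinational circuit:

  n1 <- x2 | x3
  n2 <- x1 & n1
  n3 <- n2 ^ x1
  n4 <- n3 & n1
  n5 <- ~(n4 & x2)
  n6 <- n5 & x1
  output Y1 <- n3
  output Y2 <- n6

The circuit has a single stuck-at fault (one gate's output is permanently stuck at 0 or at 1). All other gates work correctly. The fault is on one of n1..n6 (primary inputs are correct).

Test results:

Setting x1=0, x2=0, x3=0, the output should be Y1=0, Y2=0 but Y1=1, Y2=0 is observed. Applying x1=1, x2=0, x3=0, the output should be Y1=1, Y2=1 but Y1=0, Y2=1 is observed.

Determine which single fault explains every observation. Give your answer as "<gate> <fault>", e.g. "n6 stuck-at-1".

Fault-free values for test 1 (x1=0, x2=0, x3=0): n1=0, n2=0, n3=0, n4=0, n5=1, n6=0, giving Y1=0, Y2=0. Observed Y1=1, Y2=0.
Test 1: faults giving observed Y1=1, Y2=0 are {n2 stuck-at-1, n3 stuck-at-1}.
Test 2 (x1=1, x2=0, x3=0): fault-free n1=0, n2=0, n3=1, n4=0, n5=1, n6=1 → Y1=1, Y2=1; observed Y1=0, Y2=1. Eliminates n3 stuck-at-1.
Only n2 stuck-at-1 is consistent with every test.

n2 stuck-at-1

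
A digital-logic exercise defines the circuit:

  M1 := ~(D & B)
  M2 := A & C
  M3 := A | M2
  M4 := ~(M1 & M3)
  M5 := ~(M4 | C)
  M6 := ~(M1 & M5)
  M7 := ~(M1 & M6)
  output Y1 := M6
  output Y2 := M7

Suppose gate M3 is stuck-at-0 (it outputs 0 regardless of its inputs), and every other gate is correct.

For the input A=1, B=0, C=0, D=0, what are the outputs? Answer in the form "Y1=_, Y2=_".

Y1=1, Y2=0

Propagate with M3 forced: M1=1, M2=0, M3=0 [stuck-at-0], M4=1, M5=0, M6=1, M7=0.
So the outputs are Y1=1, Y2=0. (Without the fault they would be Y1=0, Y2=1.)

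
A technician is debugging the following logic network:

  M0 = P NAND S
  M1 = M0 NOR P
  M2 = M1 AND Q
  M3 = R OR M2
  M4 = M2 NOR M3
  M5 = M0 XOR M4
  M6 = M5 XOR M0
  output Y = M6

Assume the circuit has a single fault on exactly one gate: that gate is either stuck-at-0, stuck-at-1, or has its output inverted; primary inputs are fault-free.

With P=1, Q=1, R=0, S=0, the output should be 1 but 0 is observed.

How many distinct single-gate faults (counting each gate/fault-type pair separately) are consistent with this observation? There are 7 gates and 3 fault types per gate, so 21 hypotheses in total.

12

Fault-free: M0=1, M1=0, M2=0, M3=0, M4=1, M5=0, M6=1 → 1. Observed 0.
  M0: none of the 3 fault types match ✗
  M1: stuck-at-1, inverted output ✓; others ✗
  M2: stuck-at-1, inverted output ✓; others ✗
  M3: stuck-at-1, inverted output ✓; others ✗
  M4: stuck-at-0, inverted output ✓; others ✗
  M5: stuck-at-1, inverted output ✓; others ✗
  M6: stuck-at-0, inverted output ✓; others ✗
Consistent faults: {M1 stuck-at-1, M1 inverted output, M2 stuck-at-1, M2 inverted output, M3 stuck-at-1, M3 inverted output, M4 stuck-at-0, M4 inverted output, M5 stuck-at-1, M5 inverted output, M6 stuck-at-0, M6 inverted output} — 12 in all.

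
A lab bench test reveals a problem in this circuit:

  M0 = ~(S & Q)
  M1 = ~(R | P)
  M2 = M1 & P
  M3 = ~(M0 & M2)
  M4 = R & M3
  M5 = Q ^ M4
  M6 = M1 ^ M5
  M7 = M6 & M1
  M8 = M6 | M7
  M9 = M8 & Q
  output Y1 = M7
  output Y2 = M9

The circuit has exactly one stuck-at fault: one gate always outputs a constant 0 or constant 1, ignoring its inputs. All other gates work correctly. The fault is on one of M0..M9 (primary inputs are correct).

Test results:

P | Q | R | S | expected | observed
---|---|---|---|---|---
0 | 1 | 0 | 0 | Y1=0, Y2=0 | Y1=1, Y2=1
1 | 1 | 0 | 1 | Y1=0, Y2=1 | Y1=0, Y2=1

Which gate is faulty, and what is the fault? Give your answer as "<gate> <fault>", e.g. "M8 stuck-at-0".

M6 stuck-at-1

Fault-free values for test 1 (P=0, Q=1, R=0, S=0): M0=1, M1=1, M2=0, M3=1, M4=0, M5=1, M6=0, M7=0, M8=0, M9=0, giving Y1=0, Y2=0. Observed Y1=1, Y2=1.
Test 1: faults giving observed Y1=1, Y2=1 are {M4 stuck-at-1, M5 stuck-at-0, M6 stuck-at-1, M7 stuck-at-1}.
Test 2 (P=1, Q=1, R=0, S=1): fault-free M0=0, M1=0, M2=0, M3=1, M4=0, M5=1, M6=1, M7=0, M8=1, M9=1 → Y1=0, Y2=1; observed Y1=0, Y2=1. Eliminates M4 stuck-at-1, M5 stuck-at-0, M7 stuck-at-1.
Only M6 stuck-at-1 is consistent with every test.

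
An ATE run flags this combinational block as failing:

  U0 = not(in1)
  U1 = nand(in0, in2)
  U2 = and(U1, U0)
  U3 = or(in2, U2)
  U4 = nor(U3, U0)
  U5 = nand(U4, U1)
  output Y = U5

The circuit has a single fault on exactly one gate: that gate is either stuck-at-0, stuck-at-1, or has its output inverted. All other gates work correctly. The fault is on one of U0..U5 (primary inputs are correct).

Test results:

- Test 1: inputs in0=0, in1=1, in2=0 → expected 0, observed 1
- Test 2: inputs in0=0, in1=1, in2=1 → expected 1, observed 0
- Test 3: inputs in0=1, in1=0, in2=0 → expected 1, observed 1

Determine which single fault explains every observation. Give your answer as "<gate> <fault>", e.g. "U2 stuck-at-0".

U3 inverted output

Fault-free values for test 1 (in0=0, in1=1, in2=0): U0=0, U1=1, U2=0, U3=0, U4=1, U5=0, giving Y=0. Observed 1.
Test 1: faults giving observed 1 are {U0 stuck-at-1, U0 inverted output, U1 stuck-at-0, U1 inverted output, U2 stuck-at-1, U2 inverted output, U3 stuck-at-1, U3 inverted output, U4 stuck-at-0, U4 inverted output, U5 stuck-at-1, U5 inverted output}.
Test 2 (in0=0, in1=1, in2=1): fault-free U0=0, U1=1, U2=0, U3=1, U4=0, U5=1 → 1; observed 0. Eliminates U0 stuck-at-1, U0 inverted output, U1 stuck-at-0, U1 inverted output, U2 stuck-at-1, U2 inverted output, U3 stuck-at-1, U4 stuck-at-0, U5 stuck-at-1.
Test 3 (in0=1, in1=0, in2=0): fault-free U0=1, U1=1, U2=1, U3=1, U4=0, U5=1 → 1; observed 1. Eliminates U4 inverted output, U5 inverted output.
Only U3 inverted output is consistent with every test.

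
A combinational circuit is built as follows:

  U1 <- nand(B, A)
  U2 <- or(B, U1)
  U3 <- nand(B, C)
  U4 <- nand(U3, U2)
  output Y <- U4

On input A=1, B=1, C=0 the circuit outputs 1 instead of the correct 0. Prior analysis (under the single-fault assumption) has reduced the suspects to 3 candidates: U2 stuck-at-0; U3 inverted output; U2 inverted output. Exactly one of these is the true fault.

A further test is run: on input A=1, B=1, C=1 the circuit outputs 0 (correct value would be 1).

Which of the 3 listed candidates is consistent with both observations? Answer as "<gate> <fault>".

Evaluate each candidate on input A=1, B=1, C=1:
  U2 stuck-at-0: U1=0, U2=0 [stuck-at-0], U3=0, U4=1 → 1 — eliminated
  U3 inverted output: U1=0, U2=1, U3=1 [inverted output], U4=0 → 0 — matches
  U2 inverted output: U1=0, U2=0 [inverted output], U3=0, U4=1 → 1 — eliminated
Only U3 inverted output reproduces the observed 0.

U3 inverted output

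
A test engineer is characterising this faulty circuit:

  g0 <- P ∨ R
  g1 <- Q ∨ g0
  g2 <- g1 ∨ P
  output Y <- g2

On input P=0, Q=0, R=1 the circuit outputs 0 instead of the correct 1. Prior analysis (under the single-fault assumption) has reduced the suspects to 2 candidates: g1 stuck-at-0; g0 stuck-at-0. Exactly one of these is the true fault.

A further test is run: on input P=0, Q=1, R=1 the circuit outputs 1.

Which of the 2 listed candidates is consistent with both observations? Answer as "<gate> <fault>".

g0 stuck-at-0

Evaluate each candidate on input P=0, Q=1, R=1:
  g1 stuck-at-0: g0=1, g1=0 [stuck-at-0], g2=0 → 0 — eliminated
  g0 stuck-at-0: g0=0 [stuck-at-0], g1=1, g2=1 → 1 — matches
Only g0 stuck-at-0 reproduces the observed 1.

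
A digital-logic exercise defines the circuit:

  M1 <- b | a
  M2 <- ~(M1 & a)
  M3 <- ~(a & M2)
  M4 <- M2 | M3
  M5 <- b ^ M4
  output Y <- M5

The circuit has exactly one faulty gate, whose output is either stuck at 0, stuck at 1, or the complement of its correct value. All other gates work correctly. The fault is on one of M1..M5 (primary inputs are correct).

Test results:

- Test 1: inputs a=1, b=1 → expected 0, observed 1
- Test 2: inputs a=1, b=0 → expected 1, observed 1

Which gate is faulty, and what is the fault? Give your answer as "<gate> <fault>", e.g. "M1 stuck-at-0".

M5 stuck-at-1

Fault-free values for test 1 (a=1, b=1): M1=1, M2=0, M3=1, M4=1, M5=0, giving Y=0. Observed 1.
Test 1: faults giving observed 1 are {M3 stuck-at-0, M3 inverted output, M4 stuck-at-0, M4 inverted output, M5 stuck-at-1, M5 inverted output}.
Test 2 (a=1, b=0): fault-free M1=1, M2=0, M3=1, M4=1, M5=1 → 1; observed 1. Eliminates M3 stuck-at-0, M3 inverted output, M4 stuck-at-0, M4 inverted output, M5 inverted output.
Only M5 stuck-at-1 is consistent with every test.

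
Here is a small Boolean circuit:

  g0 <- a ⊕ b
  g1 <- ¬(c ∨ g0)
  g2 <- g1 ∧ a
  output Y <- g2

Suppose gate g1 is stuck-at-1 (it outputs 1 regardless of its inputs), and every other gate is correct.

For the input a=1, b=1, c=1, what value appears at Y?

1

Propagate with g1 forced: g0=0, g1=1 [stuck-at-1], g2=1.
So Y = 1. (Without the fault it would be 0.)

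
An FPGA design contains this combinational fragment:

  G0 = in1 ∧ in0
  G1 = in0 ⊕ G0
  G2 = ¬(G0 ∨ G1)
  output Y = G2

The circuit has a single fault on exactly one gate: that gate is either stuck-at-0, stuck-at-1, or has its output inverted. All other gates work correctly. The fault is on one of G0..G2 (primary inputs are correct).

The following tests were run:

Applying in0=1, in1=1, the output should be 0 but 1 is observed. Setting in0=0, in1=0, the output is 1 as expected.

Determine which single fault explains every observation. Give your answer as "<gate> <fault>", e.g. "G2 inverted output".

Fault-free values for test 1 (in0=1, in1=1): G0=1, G1=0, G2=0, giving Y=0. Observed 1.
Test 1: faults giving observed 1 are {G2 stuck-at-1, G2 inverted output}.
Test 2 (in0=0, in1=0): fault-free G0=0, G1=0, G2=1 → 1; observed 1. Eliminates G2 inverted output.
Only G2 stuck-at-1 is consistent with every test.

G2 stuck-at-1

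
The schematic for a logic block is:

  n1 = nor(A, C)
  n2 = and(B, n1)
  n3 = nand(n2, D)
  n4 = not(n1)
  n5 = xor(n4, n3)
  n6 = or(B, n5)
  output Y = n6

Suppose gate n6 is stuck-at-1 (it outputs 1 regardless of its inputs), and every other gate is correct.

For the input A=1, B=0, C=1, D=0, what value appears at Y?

Propagate with n6 forced: n1=0, n2=0, n3=1, n4=1, n5=0, n6=1 [stuck-at-1].
So Y = 1. (Without the fault it would be 0.)

1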